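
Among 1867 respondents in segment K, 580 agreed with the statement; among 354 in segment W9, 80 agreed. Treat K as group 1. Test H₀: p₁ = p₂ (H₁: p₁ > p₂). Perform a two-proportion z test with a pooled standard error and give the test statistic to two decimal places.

z = 3.20

p̂₁ = 580/1867 = 0.3107, p̂₂ = 80/354 = 0.2260.
Pooled p̂ = (580+80)/(1867+354) = 660/2221 = 0.2972.
SE = √(p̂(1−p̂)(1/n₁+1/n₂)) = √(0.2972·0.7028·0.00336048) = √(0.00070186) = 0.0265.
z = (0.3107 − 0.2260)/0.0265 = 0.0847/0.0265 = 3.20.
p-value = P(Z > 3.196) ≈ 0.0007.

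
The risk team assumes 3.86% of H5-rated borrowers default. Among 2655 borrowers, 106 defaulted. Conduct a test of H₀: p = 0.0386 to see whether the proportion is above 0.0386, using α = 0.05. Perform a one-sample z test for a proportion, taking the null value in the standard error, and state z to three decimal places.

p̂ = 106/2655 = 0.039925.
Standard error under H₀: √(0.0386×0.9614/2655) = 0.003739.
z = (0.039925 − 0.0386)/0.003739 = 0.001325/0.003739 = 0.354.
p-value = P(Z > 0.354) ≈ 0.3615. With α = 0.05, fail to reject H₀.

z = 0.354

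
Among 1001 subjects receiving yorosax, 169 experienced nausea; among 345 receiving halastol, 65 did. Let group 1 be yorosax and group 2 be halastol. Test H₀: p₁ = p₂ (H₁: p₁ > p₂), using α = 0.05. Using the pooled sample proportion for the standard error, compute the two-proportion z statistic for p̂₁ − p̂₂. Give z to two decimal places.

p̂₁ = 169/1001 = 0.1688, p̂₂ = 65/345 = 0.1884.
Pooled p̂ = (169+65)/(1001+345) = 234/1346 = 0.1738.
SE = √(p̂(1−p̂)(1/n₁+1/n₂)) = √(0.1738·0.8262·0.00389755) = √(0.000559786) = 0.0237.
z = (0.1688 − 0.1884)/0.0237 = -0.0196/0.0237 = -0.83.
p-value = P(Z > -0.827) ≈ 0.7960. With α = 0.05, fail to reject H₀.

z = -0.83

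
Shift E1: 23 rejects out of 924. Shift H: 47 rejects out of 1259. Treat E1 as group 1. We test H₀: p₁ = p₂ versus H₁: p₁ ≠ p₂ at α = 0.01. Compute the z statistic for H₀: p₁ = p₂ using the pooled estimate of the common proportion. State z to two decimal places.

p̂₁ = 23/924 = 0.0249, p̂₂ = 47/1259 = 0.0373.
Pooled p̂ = (23+47)/(924+1259) = 70/2183 = 0.0321.
SE = √(0.0310377 × 0.00187653) = 0.0076.
z = (0.0249 − 0.0373)/0.0076 = -0.0124/0.0076 = -1.63.
p-value = 2·P(Z > 1.630) ≈ 0.1031; since p > α = 0.01, fail to reject H₀.

z = -1.63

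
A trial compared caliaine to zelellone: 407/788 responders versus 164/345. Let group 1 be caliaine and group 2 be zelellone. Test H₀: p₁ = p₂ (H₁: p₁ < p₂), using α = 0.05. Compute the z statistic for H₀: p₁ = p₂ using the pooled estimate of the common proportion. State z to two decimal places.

p̂₁ = 407/788 ≈ 0.5165, p̂₂ = 164/345 ≈ 0.4754.
Pooled p̂ = (407+164)/(788+345) = 571/1133 = 0.5040.
SE = √(p̂(1−p̂)(1/n₁+1/n₂)) = √(0.5040·0.4960·0.00416759) = √(0.00104183) = 0.0323.
z = (0.5165 − 0.4754)/0.0323 = 0.0411/0.0323 = 1.27.
p-value = P(Z < 1.274) ≈ 0.8987; since p > α = 0.05, fail to reject H₀.

z = 1.27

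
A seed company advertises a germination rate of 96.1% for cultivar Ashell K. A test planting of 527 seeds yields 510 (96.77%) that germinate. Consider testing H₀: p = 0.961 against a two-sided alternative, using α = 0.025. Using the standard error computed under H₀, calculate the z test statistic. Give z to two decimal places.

p̂ = 510/527 ≈ 0.9677.
Under H₀, SE = √(0.961·0.039/527) = √(7.11176e-05) = 0.0084.
z = (0.9677 − 0.961)/0.0084 = 0.0067/0.0084 = 0.80.
Two-sided p-value ≈ 2·Φ(−0.799) = 0.4240. With α = 0.025, fail to reject H₀.

z = 0.80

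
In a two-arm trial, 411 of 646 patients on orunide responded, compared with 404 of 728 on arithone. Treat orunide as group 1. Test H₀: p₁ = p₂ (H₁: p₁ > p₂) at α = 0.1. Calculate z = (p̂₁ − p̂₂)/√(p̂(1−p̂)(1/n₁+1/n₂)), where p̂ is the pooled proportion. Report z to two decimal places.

z = 3.06

p̂₁ = 411/646 = 0.6362, p̂₂ = 404/728 = 0.5549.
Pooled p̂ = (411+404)/(646+728) = 815/1374 = 0.5932.
SE = √(0.241321 × 0.00292161) = 0.0266.
z = (0.6362 − 0.5549)/0.0266 = 0.0813/0.0266 = 3.06.
p-value = P(Z > 3.061) ≈ 0.0011. With α = 0.1, reject H₀.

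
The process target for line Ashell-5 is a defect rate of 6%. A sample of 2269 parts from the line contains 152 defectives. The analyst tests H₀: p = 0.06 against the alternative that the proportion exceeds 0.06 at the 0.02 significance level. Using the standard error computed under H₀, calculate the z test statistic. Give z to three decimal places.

z = 1.402

p̂ = 152/2269 ≈ 0.066990.
SE = √(p₀(1−p₀)/n) = √(0.0564/2269) = 0.004986.
z = (0.066990 − 0.06)/0.004986 = 0.006990/0.004986 = 1.402.
p-value = P(Z > 1.402) ≈ 0.0805; since p > α = 0.02, fail to reject H₀.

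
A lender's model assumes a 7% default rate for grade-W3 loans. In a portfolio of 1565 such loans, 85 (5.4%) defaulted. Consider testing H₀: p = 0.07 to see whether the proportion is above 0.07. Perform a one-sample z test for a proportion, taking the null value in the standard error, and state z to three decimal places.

p̂ = 85/1565 ≈ 0.054313.
Under H₀, SE = √(0.07·0.93/1565) = √(4.15974e-05) = 0.006450.
z = (0.054313 − 0.07)/0.006450 = -0.015687/0.006450 = -2.432.

z = -2.432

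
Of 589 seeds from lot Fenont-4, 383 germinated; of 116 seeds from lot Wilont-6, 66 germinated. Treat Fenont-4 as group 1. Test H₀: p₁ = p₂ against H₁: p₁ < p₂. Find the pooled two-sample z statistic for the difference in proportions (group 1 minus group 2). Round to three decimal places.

z = 1.664

p̂₁ = 383/589 ≈ 0.65025, p̂₂ = 66/116 ≈ 0.56897.
Pooled p̂ = (383+66)/(589+116) = 449/705 = 0.63688.
SE = √(0.231264 × 0.0103185) = 0.04885.
z = (0.65025 − 0.56897)/0.04885 = 0.08128/0.04885 = 1.664.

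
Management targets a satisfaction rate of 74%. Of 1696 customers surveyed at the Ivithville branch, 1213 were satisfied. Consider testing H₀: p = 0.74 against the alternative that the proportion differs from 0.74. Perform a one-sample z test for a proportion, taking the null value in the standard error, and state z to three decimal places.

p̂ = 1213/1696 = 0.715212.
SE = √(p₀(1−p₀)/n) = √(0.1924/1696) = 0.010651.
z = (0.715212 − 0.74)/0.010651 = -0.024788/0.010651 = -2.327.

z = -2.327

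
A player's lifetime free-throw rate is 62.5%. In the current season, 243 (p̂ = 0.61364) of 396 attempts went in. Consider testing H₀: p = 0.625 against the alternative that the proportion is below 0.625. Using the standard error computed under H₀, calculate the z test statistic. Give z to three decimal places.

p̂ = 243/396 = 0.61364.
Standard error under H₀: √(0.625×0.375/396) = 0.02433.
z = (0.61364 − 0.625)/0.02433 = -0.01136/0.02433 = -0.467.

z = -0.467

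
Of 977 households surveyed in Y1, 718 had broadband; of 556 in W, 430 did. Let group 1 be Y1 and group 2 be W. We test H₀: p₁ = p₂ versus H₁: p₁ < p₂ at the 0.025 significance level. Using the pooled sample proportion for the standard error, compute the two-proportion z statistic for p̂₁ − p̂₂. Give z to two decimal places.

z = -1.67

p̂₁ = 718/977 ≈ 0.7349, p̂₂ = 430/556 ≈ 0.7734.
Pooled p̂ = (718+430)/(977+556) = 1148/1533 = 0.7489.
SE = √(0.188069 × 0.0028221) = 0.0230.
z = (0.7349 − 0.7734)/0.0230 = -0.0385/0.0230 = -1.67.
p-value = P(Z < -1.670) ≈ 0.0474. With α = 0.025, fail to reject H₀.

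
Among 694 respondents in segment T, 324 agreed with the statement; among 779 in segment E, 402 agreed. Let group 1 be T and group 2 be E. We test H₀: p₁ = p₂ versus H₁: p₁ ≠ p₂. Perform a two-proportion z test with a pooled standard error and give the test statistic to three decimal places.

z = -1.885

p̂₁ = 324/694 = 0.46686, p̂₂ = 402/779 = 0.51605.
Pooled p̂ = (324+402)/(694+779) = 726/1473 = 0.49287.
SE = √(0.249949 × 0.00272462) = 0.02610.
z = (0.46686 − 0.51605)/0.02610 = -0.04919/0.02610 = -1.885.
Two-sided p-value ≈ 2·Φ(−1.885) = 0.0595.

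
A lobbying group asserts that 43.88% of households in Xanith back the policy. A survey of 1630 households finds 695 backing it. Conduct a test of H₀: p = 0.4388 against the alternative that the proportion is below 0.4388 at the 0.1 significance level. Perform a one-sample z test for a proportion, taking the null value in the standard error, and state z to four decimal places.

z = -1.0104

p̂ = 695/1630 ≈ 0.4263804.
SE = √(p₀(1−p₀)/n) = √(0.24625/1630) = 0.0122913.
z = (0.4263804 − 0.4388)/0.0122913 = -0.0124196/0.0122913 = -1.0104.
p-value = P(Z < -1.010) ≈ 0.1561. With α = 0.1, fail to reject H₀.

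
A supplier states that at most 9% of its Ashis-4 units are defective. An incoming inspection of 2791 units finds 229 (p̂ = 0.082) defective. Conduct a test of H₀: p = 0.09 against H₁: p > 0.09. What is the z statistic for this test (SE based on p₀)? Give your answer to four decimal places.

z = -1.4677

p̂ = 229/2791 = 0.0820494.
SE = √(p₀(1−p₀)/n) = √(0.0819/2791) = 0.0054170.
z = (0.0820494 − 0.09)/0.0054170 = -0.0079506/0.0054170 = -1.4677.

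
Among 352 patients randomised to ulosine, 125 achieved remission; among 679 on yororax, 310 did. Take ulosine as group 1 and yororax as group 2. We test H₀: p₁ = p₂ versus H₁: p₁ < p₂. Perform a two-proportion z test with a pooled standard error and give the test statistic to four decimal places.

p̂₁ = 125/352 ≈ 0.355114, p̂₂ = 310/679 ≈ 0.456554.
Pooled p̂ = (125+310)/(352+679) = 435/1031 = 0.421920.
SE = √(0.243904 × 0.00431366) = 0.032436.
z = (0.355114 − 0.456554)/0.032436 = -0.101440/0.032436 = -3.1274.

z = -3.1274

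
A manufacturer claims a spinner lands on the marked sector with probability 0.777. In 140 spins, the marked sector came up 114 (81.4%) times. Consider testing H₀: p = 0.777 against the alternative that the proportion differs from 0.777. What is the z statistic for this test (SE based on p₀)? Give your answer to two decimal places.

z = 1.06

p̂ = 114/140 = 0.8143.
SE = √(p₀(1−p₀)/n) = √(0.17327/140) = 0.0352.
z = (0.8143 − 0.777)/0.0352 = 0.0373/0.0352 = 1.06.
Two-sided p-value ≈ 2·Φ(−1.060) = 0.2892.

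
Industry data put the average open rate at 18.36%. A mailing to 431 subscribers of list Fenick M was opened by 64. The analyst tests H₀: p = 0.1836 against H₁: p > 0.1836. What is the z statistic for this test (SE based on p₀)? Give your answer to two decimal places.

z = -1.88

p̂ = 64/431 ≈ 0.14849.
Standard error under H₀: √(0.1836×0.8164/431) = 0.01865.
z = (0.14849 − 0.1836)/0.01865 = -0.03511/0.01865 = -1.88.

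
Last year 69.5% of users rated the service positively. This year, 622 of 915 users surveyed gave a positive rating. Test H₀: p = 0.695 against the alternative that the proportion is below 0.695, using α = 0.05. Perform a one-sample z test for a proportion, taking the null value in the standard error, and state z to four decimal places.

z = -0.9999

p̂ = 622/915 = 0.679781.
Standard error under H₀: √(0.695×0.305/915) = 0.015221.
z = (0.679781 − 0.695)/0.015221 = -0.015219/0.015221 = -0.9999.
p-value = P(Z < -1.000) ≈ 0.1587. With α = 0.05, fail to reject H₀.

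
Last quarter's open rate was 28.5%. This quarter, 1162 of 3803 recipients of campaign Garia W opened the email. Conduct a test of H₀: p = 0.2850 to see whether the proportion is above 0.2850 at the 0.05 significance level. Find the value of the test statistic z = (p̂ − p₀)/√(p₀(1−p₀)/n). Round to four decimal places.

z = 2.8071

p̂ = 1162/3803 = 0.305548.
Standard error under H₀: √(0.285×0.715/3803) = 0.007320.
z = (0.305548 − 0.285)/0.007320 = 0.020548/0.007320 = 2.8071.
p-value = P(Z > 2.807) ≈ 0.0025, so at α = 0.05 we reject H₀.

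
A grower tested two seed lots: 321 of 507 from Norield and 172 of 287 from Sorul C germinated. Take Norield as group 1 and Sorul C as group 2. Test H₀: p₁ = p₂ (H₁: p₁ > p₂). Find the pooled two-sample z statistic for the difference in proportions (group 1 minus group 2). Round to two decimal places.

p̂₁ = 321/507 ≈ 0.6331, p̂₂ = 172/287 ≈ 0.5993.
Pooled p̂ = (321+172)/(507+287) = 493/794 = 0.6209.
SE = √(p̂(1−p̂)(1/n₁+1/n₂)) = √(0.6209·0.3791·0.00545671) = √(0.00128441) = 0.0358.
z = (0.6331 − 0.5993)/0.0358 = 0.0338/0.0358 = 0.94.
p-value = P(Z > 0.944) ≈ 0.1726.

z = 0.94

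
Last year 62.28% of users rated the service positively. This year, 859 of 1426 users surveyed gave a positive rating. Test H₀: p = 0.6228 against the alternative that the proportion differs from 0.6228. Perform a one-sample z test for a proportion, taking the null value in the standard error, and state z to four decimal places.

p̂ = 859/1426 ≈ 0.6023843.
SE = √(p₀(1−p₀)/n) = √(0.23492/1426) = 0.0128351.
z = (0.6023843 − 0.6228)/0.0128351 = -0.0204157/0.0128351 = -1.5906.
p-value = 2·P(Z > 1.591) ≈ 0.1117.

z = -1.5906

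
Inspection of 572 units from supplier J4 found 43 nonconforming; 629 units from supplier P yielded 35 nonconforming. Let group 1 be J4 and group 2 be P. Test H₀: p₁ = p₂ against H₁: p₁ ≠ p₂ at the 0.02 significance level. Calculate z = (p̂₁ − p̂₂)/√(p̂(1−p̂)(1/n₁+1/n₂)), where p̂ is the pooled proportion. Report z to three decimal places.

p̂₁ = 43/572 = 0.075175, p̂₂ = 35/629 = 0.055644.
Pooled p̂ = (43+35)/(572+629) = 78/1201 = 0.064946.
SE = √(p̂(1−p̂)(1/n₁+1/n₂)) = √(0.064946·0.935054·0.00333808) = √(0.000202714) = 0.014238.
z = (0.075175 − 0.055644)/0.014238 = 0.019531/0.014238 = 1.372.
Two-sided p-value ≈ 2·Φ(−1.372) = 0.1701, so at α = 0.02 we fail to reject H₀.

z = 1.372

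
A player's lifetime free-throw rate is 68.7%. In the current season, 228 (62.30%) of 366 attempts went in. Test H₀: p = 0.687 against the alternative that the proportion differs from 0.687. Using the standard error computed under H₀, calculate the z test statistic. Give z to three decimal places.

p̂ = 228/366 = 0.62295.
SE = √(p₀(1−p₀)/n) = √(0.21503/366) = 0.02424.
z = (0.62295 − 0.687)/0.02424 = -0.06405/0.02424 = -2.642.
p-value = 2·P(Z > 2.642) ≈ 0.0082.

z = -2.642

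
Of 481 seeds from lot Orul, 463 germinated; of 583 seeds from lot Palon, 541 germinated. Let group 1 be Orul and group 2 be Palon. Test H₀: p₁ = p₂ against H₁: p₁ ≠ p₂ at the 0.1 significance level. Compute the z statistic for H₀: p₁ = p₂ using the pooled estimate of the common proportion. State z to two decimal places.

p̂₁ = 463/481 = 0.9626, p̂₂ = 541/583 = 0.9280.
Pooled p̂ = (463+541)/(481+583) = 1004/1064 = 0.9436.
SE = √(0.053211 × 0.00379427) = 0.0142.
z = (0.9626 − 0.9280)/0.0142 = 0.0346/0.0142 = 2.44.
p-value = 2·P(Z > 2.436) ≈ 0.0148. With α = 0.1, reject H₀.

z = 2.44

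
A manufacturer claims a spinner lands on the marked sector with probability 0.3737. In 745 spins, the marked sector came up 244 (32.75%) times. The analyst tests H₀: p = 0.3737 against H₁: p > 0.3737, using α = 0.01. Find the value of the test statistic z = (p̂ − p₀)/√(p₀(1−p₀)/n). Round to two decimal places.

z = -2.61

p̂ = 244/745 = 0.3275.
Standard error under H₀: √(0.3737×0.6263/745) = 0.0177.
z = (0.3275 − 0.3737)/0.0177 = -0.0462/0.0177 = -2.61.
p-value = P(Z > -2.606) ≈ 0.9954; since p > α = 0.01, fail to reject H₀.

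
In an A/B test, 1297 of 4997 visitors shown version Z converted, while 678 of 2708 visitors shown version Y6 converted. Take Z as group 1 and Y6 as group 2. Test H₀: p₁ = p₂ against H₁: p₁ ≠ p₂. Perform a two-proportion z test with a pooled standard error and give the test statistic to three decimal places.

z = 0.882

p̂₁ = 1297/4997 ≈ 0.25956, p̂₂ = 678/2708 ≈ 0.25037.
Pooled p̂ = (1297+678)/(4997+2708) = 1975/7705 = 0.25633.
SE = √(0.190623 × 0.000569396) = 0.01042.
z = (0.25956 − 0.25037)/0.01042 = 0.00919/0.01042 = 0.882.
Two-sided p-value ≈ 2·Φ(−0.882) = 0.3779.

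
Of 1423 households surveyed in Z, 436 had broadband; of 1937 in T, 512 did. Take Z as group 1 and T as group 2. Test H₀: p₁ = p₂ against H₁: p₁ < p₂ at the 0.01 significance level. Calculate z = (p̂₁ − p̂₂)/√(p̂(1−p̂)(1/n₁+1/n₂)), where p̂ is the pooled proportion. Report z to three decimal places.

z = 2.677

p̂₁ = 436/1423 = 0.30639, p̂₂ = 512/1937 = 0.26433.
Pooled p̂ = (436+512)/(1423+1937) = 948/3360 = 0.28214.
SE = √(p̂(1−p̂)(1/n₁+1/n₂)) = √(0.28214·0.71786·0.001219) = √(0.000246895) = 0.01571.
z = (0.30639 − 0.26433)/0.01571 = 0.04206/0.01571 = 2.677.
p-value = P(Z < 2.677) ≈ 0.9963, so at α = 0.01 we fail to reject H₀.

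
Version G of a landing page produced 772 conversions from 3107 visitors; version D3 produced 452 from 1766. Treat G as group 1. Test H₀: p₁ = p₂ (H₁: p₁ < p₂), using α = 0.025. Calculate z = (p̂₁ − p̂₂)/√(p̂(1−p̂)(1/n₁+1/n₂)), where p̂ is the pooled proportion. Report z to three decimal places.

z = -0.578

p̂₁ = 772/3107 ≈ 0.248471, p̂₂ = 452/1766 ≈ 0.255946.
Pooled p̂ = (772+452)/(3107+1766) = 1224/4873 = 0.251180.
SE = √(p̂(1−p̂)(1/n₁+1/n₂)) = √(0.251180·0.748820·0.000888105) = √(0.000167042) = 0.012924.
z = (0.248471 − 0.255946)/0.012924 = -0.007475/0.012924 = -0.578.
p-value = P(Z < -0.578) ≈ 0.2815, so at α = 0.025 we fail to reject H₀.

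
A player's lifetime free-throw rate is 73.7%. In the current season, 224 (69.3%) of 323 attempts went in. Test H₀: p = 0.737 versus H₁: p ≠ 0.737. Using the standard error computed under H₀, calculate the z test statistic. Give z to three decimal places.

z = -1.776

p̂ = 224/323 = 0.69350.
SE = √(p₀(1−p₀)/n) = √(0.19383/323) = 0.02450.
z = (0.69350 − 0.737)/0.02450 = -0.04350/0.02450 = -1.776.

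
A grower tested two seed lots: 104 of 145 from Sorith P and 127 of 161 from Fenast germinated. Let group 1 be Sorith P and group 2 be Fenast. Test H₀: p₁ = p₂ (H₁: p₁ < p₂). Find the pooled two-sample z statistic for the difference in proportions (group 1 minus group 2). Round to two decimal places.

z = -1.45

p̂₁ = 104/145 ≈ 0.71724, p̂₂ = 127/161 ≈ 0.78882.
Pooled p̂ = (104+127)/(145+161) = 231/306 = 0.75490.
SE = √(p̂(1−p̂)(1/n₁+1/n₂)) = √(0.75490·0.24510·0.0131077) = √(0.00242526) = 0.04925.
z = (0.71724 − 0.78882)/0.04925 = -0.07158/0.04925 = -1.45.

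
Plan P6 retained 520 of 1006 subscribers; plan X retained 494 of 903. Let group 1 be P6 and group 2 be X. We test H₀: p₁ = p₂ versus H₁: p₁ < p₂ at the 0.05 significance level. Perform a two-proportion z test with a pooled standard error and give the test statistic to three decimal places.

p̂₁ = 520/1006 ≈ 0.51690, p̂₂ = 494/903 ≈ 0.54707.
Pooled p̂ = (520+494)/(1006+903) = 1014/1909 = 0.53117.
SE = √(p̂(1−p̂)(1/n₁+1/n₂)) = √(0.53117·0.46883·0.00210146) = √(0.000523322) = 0.02288.
z = (0.51690 − 0.54707)/0.02288 = -0.03017/0.02288 = -1.319.
p-value = P(Z < -1.319) ≈ 0.0936. With α = 0.05, fail to reject H₀.

z = -1.319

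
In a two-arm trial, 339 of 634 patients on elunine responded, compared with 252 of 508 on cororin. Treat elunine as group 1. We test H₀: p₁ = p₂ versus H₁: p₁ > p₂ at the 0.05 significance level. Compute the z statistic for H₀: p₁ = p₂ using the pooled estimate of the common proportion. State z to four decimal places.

p̂₁ = 339/634 ≈ 0.534700, p̂₂ = 252/508 ≈ 0.496063.
Pooled p̂ = (339+252)/(634+508) = 591/1142 = 0.517513.
SE = √(p̂(1−p̂)(1/n₁+1/n₂)) = √(0.517513·0.482487·0.00354579) = √(0.00088536) = 0.029755.
z = (0.534700 − 0.496063)/0.029755 = 0.038637/0.029755 = 1.2985.
p-value = P(Z > 1.299) ≈ 0.0971; since p > α = 0.05, fail to reject H₀.

z = 1.2985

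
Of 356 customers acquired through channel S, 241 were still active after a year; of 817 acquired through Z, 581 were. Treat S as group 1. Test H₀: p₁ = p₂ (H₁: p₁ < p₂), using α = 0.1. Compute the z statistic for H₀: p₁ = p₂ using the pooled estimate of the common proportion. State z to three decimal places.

p̂₁ = 241/356 = 0.67697, p̂₂ = 581/817 = 0.71114.
Pooled p̂ = (241+581)/(356+817) = 822/1173 = 0.70077.
SE = √(0.209693 × 0.00403298) = 0.02908.
z = (0.67697 − 0.71114)/0.02908 = -0.03417/0.02908 = -1.175.
p-value = P(Z < -1.175) ≈ 0.1200, so at α = 0.1 we fail to reject H₀.

z = -1.175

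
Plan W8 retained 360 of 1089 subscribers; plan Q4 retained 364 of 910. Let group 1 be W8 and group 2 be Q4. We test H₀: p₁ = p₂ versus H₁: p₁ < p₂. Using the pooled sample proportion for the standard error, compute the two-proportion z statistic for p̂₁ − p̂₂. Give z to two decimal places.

z = -3.22

p̂₁ = 360/1089 ≈ 0.33058, p̂₂ = 364/910 ≈ 0.40000.
Pooled p̂ = (360+364)/(1089+910) = 724/1999 = 0.36218.
SE = √(0.231006 × 0.00201717) = 0.02159.
z = (0.33058 − 0.40000)/0.02159 = -0.06942/0.02159 = -3.22.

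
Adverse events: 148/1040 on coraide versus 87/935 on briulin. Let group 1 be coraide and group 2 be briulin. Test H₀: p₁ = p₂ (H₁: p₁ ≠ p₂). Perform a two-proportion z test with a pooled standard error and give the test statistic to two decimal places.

p̂₁ = 148/1040 = 0.1423, p̂₂ = 87/935 = 0.0930.
Pooled p̂ = (148+87)/(1040+935) = 235/1975 = 0.1190.
SE = √(0.104829 × 0.00203106) = 0.0146.
z = (0.1423 − 0.0930)/0.0146 = 0.0493/0.0146 = 3.38.

z = 3.38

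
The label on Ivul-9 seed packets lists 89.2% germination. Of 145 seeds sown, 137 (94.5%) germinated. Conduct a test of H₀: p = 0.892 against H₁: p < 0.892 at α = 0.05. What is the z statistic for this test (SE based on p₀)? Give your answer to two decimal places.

p̂ = 137/145 ≈ 0.9448.
SE = √(p₀(1−p₀)/n) = √(0.096336/145) = 0.0258.
z = (0.9448 − 0.892)/0.0258 = 0.0528/0.0258 = 2.05.
p-value = P(Z < 2.050) ≈ 0.9798; since p > α = 0.05, fail to reject H₀.

z = 2.05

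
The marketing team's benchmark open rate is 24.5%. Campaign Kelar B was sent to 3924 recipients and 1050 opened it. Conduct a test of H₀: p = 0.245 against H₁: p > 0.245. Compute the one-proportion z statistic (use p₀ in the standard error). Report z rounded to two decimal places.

z = 3.29

p̂ = 1050/3924 = 0.26758.
SE = √(p₀(1−p₀)/n) = √(0.18498/3924) = 0.00687.
z = (0.26758 − 0.245)/0.00687 = 0.02258/0.00687 = 3.29.
p-value = P(Z > 3.289) ≈ 0.0005.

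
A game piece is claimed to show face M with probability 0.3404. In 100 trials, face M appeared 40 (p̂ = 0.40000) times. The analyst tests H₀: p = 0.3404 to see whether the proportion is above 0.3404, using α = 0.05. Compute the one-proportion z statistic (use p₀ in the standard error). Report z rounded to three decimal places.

z = 1.258

p̂ = 40/100 ≈ 0.40000.
Standard error under H₀: √(0.3404×0.6596/100) = 0.04738.
z = (0.40000 − 0.3404)/0.04738 = 0.05960/0.04738 = 1.258.
p-value = P(Z > 1.258) ≈ 0.1042, so at α = 0.05 we fail to reject H₀.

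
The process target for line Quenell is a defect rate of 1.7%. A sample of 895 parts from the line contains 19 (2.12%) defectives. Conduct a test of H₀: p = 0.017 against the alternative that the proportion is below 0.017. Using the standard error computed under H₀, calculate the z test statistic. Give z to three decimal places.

z = 0.979

p̂ = 19/895 ≈ 0.02123.
Under H₀, SE = √(0.017·0.983/895) = √(1.86715e-05) = 0.00432.
z = (0.02123 − 0.017)/0.00432 = 0.00423/0.00432 = 0.979.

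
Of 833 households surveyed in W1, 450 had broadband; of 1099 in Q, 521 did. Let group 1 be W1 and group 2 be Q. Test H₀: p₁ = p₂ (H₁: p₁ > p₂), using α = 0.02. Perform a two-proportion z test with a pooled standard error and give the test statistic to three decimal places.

p̂₁ = 450/833 ≈ 0.54022, p̂₂ = 521/1099 ≈ 0.47407.
Pooled p̂ = (450+521)/(833+1099) = 971/1932 = 0.50259.
SE = √(0.249993 × 0.0021104) = 0.02297.
z = (0.54022 − 0.47407)/0.02297 = 0.06615/0.02297 = 2.880.
p-value = P(Z > 2.880) ≈ 0.0020; since p < α = 0.02, reject H₀.

z = 2.880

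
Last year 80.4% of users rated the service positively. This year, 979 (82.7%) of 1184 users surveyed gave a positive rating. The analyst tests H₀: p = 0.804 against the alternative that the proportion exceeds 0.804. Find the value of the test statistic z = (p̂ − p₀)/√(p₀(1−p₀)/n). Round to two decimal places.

p̂ = 979/1184 = 0.82686.
Standard error under H₀: √(0.804×0.196/1184) = 0.01154.
z = (0.82686 − 0.804)/0.01154 = 0.02286/0.01154 = 1.98.
p-value = P(Z > 1.981) ≈ 0.0238.

z = 1.98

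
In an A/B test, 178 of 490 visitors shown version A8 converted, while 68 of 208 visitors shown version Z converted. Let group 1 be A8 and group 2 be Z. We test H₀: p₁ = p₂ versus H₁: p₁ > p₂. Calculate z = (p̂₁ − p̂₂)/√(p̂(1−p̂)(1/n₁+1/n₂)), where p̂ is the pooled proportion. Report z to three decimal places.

z = 0.919

p̂₁ = 178/490 ≈ 0.363265, p̂₂ = 68/208 ≈ 0.326923.
Pooled p̂ = (178+68)/(490+208) = 246/698 = 0.352436.
SE = √(0.228225 × 0.00684851) = 0.039535.
z = (0.363265 − 0.326923)/0.039535 = 0.036342/0.039535 = 0.919.
p-value = P(Z > 0.919) ≈ 0.1790.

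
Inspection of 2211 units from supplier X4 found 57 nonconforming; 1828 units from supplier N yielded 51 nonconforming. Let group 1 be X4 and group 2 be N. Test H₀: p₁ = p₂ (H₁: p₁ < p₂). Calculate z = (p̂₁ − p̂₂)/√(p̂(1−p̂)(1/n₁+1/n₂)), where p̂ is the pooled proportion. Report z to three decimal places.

p̂₁ = 57/2211 ≈ 0.02578, p̂₂ = 51/1828 ≈ 0.02790.
Pooled p̂ = (57+51)/(2211+1828) = 108/4039 = 0.02674.
SE = √(p̂(1−p̂)(1/n₁+1/n₂)) = √(0.02674·0.97326·0.00099933) = √(2.60069e-05) = 0.00510.
z = (0.02578 − 0.02790)/0.00510 = -0.00212/0.00510 = -0.416.
p-value = P(Z < -0.416) ≈ 0.3389.

z = -0.416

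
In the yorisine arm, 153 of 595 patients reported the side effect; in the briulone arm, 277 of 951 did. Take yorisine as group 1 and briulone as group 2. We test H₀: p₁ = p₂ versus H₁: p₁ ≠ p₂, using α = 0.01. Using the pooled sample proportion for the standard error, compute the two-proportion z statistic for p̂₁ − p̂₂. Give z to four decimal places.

p̂₁ = 153/595 = 0.257143, p̂₂ = 277/951 = 0.291272.
Pooled p̂ = (153+277)/(595+951) = 430/1546 = 0.278137.
SE = √(0.200777 × 0.0027322) = 0.023421.
z = (0.257143 − 0.291272)/0.023421 = -0.034129/0.023421 = -1.4572.
p-value = 2·P(Z > 1.457) ≈ 0.1451, so at α = 0.01 we fail to reject H₀.

z = -1.4572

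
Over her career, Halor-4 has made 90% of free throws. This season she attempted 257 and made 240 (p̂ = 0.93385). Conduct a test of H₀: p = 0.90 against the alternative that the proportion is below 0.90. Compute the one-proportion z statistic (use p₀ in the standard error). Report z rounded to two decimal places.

p̂ = 240/257 ≈ 0.9339.
Under H₀, SE = √(0.9·0.1/257) = √(0.000350195) = 0.0187.
z = (0.9339 − 0.9)/0.0187 = 0.0339/0.0187 = 1.81.

z = 1.81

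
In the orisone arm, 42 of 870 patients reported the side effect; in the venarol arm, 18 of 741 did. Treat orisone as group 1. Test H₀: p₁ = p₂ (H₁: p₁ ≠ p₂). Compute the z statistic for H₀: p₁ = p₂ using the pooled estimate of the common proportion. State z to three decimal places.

z = 2.534

p̂₁ = 42/870 ≈ 0.048276, p̂₂ = 18/741 ≈ 0.024291.
Pooled p̂ = (42+18)/(870+741) = 60/1611 = 0.037244.
SE = √(0.0358568 × 0.00249895) = 0.009466.
z = (0.048276 − 0.024291)/0.009466 = 0.023985/0.009466 = 2.534.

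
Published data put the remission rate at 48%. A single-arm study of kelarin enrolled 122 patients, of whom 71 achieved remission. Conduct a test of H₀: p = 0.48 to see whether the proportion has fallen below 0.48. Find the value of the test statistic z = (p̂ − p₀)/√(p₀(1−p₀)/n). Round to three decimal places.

z = 2.254

p̂ = 71/122 ≈ 0.58197.
Standard error under H₀: √(0.48×0.52/122) = 0.04523.
z = (0.58197 − 0.48)/0.04523 = 0.10197/0.04523 = 2.254.
p-value = P(Z < 2.254) ≈ 0.9879.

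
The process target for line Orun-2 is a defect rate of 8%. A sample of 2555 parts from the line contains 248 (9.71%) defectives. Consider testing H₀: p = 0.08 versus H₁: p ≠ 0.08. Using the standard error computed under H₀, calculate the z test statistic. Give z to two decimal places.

p̂ = 248/2555 ≈ 0.09706.
Standard error under H₀: √(0.08×0.92/2555) = 0.00537.
z = (0.09706 − 0.08)/0.00537 = 0.01706/0.00537 = 3.18.
p-value = 2·P(Z > 3.179) ≈ 0.0015.

z = 3.18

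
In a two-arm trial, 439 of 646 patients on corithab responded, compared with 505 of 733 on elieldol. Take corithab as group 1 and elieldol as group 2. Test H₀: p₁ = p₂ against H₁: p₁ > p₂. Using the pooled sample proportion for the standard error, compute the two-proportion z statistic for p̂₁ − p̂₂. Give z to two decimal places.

p̂₁ = 439/646 = 0.6796, p̂₂ = 505/733 = 0.6889.
Pooled p̂ = (439+505)/(646+733) = 944/1379 = 0.6846.
SE = √(0.21594 × 0.00291224) = 0.0251.
z = (0.6796 − 0.6889)/0.0251 = -0.0093/0.0251 = -0.37.

z = -0.37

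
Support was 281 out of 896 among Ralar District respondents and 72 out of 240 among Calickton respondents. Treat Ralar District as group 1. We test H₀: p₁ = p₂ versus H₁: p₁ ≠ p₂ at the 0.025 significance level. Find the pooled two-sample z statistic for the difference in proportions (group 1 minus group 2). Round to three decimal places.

p̂₁ = 281/896 ≈ 0.31362, p̂₂ = 72/240 ≈ 0.30000.
Pooled p̂ = (281+72)/(896+240) = 353/1136 = 0.31074.
SE = √(p̂(1−p̂)(1/n₁+1/n₂)) = √(0.31074·0.68926·0.00528274) = √(0.00113146) = 0.03364.
z = (0.31362 − 0.30000)/0.03364 = 0.01362/0.03364 = 0.405.
p-value = 2·P(Z > 0.405) ≈ 0.6856. With α = 0.025, fail to reject H₀.

z = 0.405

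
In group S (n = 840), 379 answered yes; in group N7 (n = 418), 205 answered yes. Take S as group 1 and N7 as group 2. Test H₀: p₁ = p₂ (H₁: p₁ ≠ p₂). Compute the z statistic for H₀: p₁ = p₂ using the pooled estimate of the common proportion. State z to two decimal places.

p̂₁ = 379/840 = 0.4512, p̂₂ = 205/418 = 0.4904.
Pooled p̂ = (379+205)/(840+418) = 584/1258 = 0.4642.
SE = √(p̂(1−p̂)(1/n₁+1/n₂)) = √(0.4642·0.5358·0.00358282) = √(0.000891121) = 0.0299.
z = (0.4512 − 0.4904)/0.0299 = -0.0392/0.0299 = -1.31.

z = -1.31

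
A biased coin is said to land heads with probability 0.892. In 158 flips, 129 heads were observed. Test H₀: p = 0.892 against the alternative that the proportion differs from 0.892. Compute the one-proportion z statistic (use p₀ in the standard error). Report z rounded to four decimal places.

p̂ = 129/158 = 0.8164557.
Standard error under H₀: √(0.892×0.108/158) = 0.0246925.
z = (0.8164557 − 0.892)/0.0246925 = -0.0755443/0.0246925 = -3.0594.

z = -3.0594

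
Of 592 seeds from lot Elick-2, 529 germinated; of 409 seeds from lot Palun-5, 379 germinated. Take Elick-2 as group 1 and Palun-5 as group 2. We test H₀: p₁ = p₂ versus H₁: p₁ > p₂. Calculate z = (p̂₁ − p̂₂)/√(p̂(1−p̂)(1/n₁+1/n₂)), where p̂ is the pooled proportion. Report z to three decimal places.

z = -1.772

p̂₁ = 529/592 ≈ 0.893581, p̂₂ = 379/409 ≈ 0.926650.
Pooled p̂ = (529+379)/(592+409) = 908/1001 = 0.907093.
SE = √(p̂(1−p̂)(1/n₁+1/n₂)) = √(0.907093·0.092907·0.00413418) = √(0.000348409) = 0.018666.
z = (0.893581 − 0.926650)/0.018666 = -0.033069/0.018666 = -1.772.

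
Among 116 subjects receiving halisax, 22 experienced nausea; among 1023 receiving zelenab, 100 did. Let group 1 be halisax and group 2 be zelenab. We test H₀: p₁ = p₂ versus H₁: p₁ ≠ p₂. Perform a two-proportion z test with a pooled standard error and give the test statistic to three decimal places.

z = 3.033

p̂₁ = 22/116 ≈ 0.18966, p̂₂ = 100/1023 ≈ 0.09775.
Pooled p̂ = (22+100)/(116+1023) = 122/1139 = 0.10711.
SE = √(p̂(1−p̂)(1/n₁+1/n₂)) = √(0.10711·0.89289·0.00959821) = √(0.000917959) = 0.03030.
z = (0.18966 − 0.09775)/0.03030 = 0.09191/0.03030 = 3.033.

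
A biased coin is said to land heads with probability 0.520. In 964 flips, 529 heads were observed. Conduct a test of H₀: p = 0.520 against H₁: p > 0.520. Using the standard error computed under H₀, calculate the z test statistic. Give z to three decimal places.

p̂ = 529/964 ≈ 0.54876.
Standard error under H₀: √(0.52×0.48/964) = 0.01609.
z = (0.54876 − 0.52)/0.01609 = 0.02876/0.01609 = 1.787.
p-value = P(Z > 1.787) ≈ 0.0370.

z = 1.787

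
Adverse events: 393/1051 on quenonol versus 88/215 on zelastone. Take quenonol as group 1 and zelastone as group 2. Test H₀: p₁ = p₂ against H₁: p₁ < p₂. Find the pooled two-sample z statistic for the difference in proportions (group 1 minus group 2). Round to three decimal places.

z = -0.974

p̂₁ = 393/1051 = 0.37393, p̂₂ = 88/215 = 0.40930.
Pooled p̂ = (393+88)/(1051+215) = 481/1266 = 0.37994.
SE = √(0.235585 × 0.00560264) = 0.03633.
z = (0.37393 − 0.40930)/0.03633 = -0.03537/0.03633 = -0.974.
p-value = P(Z < -0.974) ≈ 0.1651.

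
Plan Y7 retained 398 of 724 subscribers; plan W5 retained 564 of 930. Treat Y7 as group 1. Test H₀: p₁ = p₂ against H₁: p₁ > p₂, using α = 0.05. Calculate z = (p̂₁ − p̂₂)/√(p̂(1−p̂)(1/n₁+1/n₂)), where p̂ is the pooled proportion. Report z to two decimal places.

z = -2.32

p̂₁ = 398/724 = 0.54972, p̂₂ = 564/930 = 0.60645.
Pooled p̂ = (398+564)/(724+930) = 962/1654 = 0.58162.
SE = √(p̂(1−p̂)(1/n₁+1/n₂)) = √(0.58162·0.41838·0.00245648) = √(0.000597756) = 0.02445.
z = (0.54972 − 0.60645)/0.02445 = -0.05673/0.02445 = -2.32.
p-value = P(Z > -2.320) ≈ 0.9898; since p > α = 0.05, fail to reject H₀.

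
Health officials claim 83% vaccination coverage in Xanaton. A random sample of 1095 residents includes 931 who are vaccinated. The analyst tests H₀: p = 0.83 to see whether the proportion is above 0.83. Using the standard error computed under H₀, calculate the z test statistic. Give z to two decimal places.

z = 1.78

p̂ = 931/1095 ≈ 0.85023.
Under H₀, SE = √(0.83·0.17/1095) = √(0.000128858) = 0.01135.
z = (0.85023 − 0.83)/0.01135 = 0.02023/0.01135 = 1.78.
p-value = P(Z > 1.782) ≈ 0.0374.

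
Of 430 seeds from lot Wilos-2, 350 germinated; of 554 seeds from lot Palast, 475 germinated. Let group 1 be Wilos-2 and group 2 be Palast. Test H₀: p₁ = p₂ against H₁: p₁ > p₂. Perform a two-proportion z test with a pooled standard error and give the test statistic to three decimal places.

p̂₁ = 350/430 ≈ 0.813953, p̂₂ = 475/554 ≈ 0.857401.
Pooled p̂ = (350+475)/(430+554) = 825/984 = 0.838415.
SE = √(0.135476 × 0.00413064) = 0.023656.
z = (0.813953 − 0.857401)/0.023656 = -0.043448/0.023656 = -1.837.

z = -1.837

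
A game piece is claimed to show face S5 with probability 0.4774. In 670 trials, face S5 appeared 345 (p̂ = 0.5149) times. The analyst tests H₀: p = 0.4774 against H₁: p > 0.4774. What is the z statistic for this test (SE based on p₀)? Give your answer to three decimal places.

p̂ = 345/670 ≈ 0.51493.
Standard error under H₀: √(0.4774×0.5226/670) = 0.01930.
z = (0.51493 − 0.4774)/0.01930 = 0.03753/0.01930 = 1.945.

z = 1.945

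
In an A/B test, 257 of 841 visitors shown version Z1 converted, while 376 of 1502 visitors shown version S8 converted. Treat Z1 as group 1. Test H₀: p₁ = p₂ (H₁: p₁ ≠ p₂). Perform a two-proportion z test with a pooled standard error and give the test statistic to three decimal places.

z = 2.889

p̂₁ = 257/841 = 0.305589, p̂₂ = 376/1502 = 0.250333.
Pooled p̂ = (257+376)/(841+1502) = 633/2343 = 0.270166.
SE = √(p̂(1−p̂)(1/n₁+1/n₂)) = √(0.270166·0.729834·0.00185484) = √(0.000365731) = 0.019124.
z = (0.305589 − 0.250333)/0.019124 = 0.055256/0.019124 = 2.889.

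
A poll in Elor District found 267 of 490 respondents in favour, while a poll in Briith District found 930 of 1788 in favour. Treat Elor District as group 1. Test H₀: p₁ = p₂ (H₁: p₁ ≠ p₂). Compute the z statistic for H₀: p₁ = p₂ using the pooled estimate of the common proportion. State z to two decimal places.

z = 0.97

p̂₁ = 267/490 ≈ 0.5449, p̂₂ = 930/1788 ≈ 0.5201.
Pooled p̂ = (267+930)/(490+1788) = 1197/2278 = 0.5255.
SE = √(p̂(1−p̂)(1/n₁+1/n₂)) = √(0.5255·0.4745·0.0026001) = √(0.00064834) = 0.0255.
z = (0.5449 − 0.5201)/0.0255 = 0.0248/0.0255 = 0.97.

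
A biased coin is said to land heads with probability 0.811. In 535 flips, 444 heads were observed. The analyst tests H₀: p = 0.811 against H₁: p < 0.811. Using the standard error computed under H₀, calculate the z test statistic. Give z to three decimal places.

p̂ = 444/535 = 0.82991.
Standard error under H₀: √(0.811×0.189/535) = 0.01693.
z = (0.82991 − 0.811)/0.01693 = 0.01891/0.01693 = 1.117.

z = 1.117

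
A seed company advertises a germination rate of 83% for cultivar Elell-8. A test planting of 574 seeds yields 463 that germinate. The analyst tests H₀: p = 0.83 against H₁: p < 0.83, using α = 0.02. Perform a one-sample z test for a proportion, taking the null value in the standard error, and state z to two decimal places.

z = -1.49

p̂ = 463/574 ≈ 0.8066.
Standard error under H₀: √(0.83×0.17/574) = 0.0157.
z = (0.8066 − 0.83)/0.0157 = -0.0234/0.0157 = -1.49.
p-value = P(Z < -1.491) ≈ 0.0680; since p > α = 0.02, fail to reject H₀.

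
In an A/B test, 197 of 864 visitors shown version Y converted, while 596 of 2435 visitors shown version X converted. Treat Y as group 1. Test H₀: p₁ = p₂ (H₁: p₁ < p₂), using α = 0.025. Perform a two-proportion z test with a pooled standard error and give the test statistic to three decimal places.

z = -0.990

p̂₁ = 197/864 = 0.22801, p̂₂ = 596/2435 = 0.24476.
Pooled p̂ = (197+596)/(864+2435) = 793/3299 = 0.24038.
SE = √(p̂(1−p̂)(1/n₁+1/n₂)) = √(0.24038·0.75962·0.00156809) = √(0.000286325) = 0.01692.
z = (0.22801 − 0.24476)/0.01692 = -0.01675/0.01692 = -0.990.
p-value = P(Z < -0.990) ≈ 0.1610, so at α = 0.025 we fail to reject H₀.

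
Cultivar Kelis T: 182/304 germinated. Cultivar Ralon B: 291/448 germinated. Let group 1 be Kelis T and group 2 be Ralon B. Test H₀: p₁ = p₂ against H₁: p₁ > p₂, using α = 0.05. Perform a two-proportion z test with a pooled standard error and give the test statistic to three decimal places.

z = -1.417

p̂₁ = 182/304 = 0.59868, p̂₂ = 291/448 = 0.64955.
Pooled p̂ = (182+291)/(304+448) = 473/752 = 0.62899.
SE = √(0.233362 × 0.00552162) = 0.03590.
z = (0.59868 − 0.64955)/0.03590 = -0.05087/0.03590 = -1.417.
p-value = P(Z > -1.417) ≈ 0.9218. With α = 0.05, fail to reject H₀.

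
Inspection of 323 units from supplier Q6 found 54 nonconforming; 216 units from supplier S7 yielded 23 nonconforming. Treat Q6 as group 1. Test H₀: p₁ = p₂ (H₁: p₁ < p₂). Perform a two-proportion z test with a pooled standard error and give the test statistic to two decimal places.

z = 1.97

p̂₁ = 54/323 ≈ 0.1672, p̂₂ = 23/216 ≈ 0.1065.
Pooled p̂ = (54+23)/(323+216) = 77/539 = 0.1429.
SE = √(0.122449 × 0.0077256) = 0.0308.
z = (0.1672 − 0.1065)/0.0308 = 0.0607/0.0308 = 1.97.
p-value = P(Z < 1.974) ≈ 0.9758.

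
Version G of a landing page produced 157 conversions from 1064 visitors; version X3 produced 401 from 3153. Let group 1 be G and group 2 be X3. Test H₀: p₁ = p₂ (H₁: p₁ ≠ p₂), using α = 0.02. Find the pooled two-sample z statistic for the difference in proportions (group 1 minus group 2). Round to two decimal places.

p̂₁ = 157/1064 = 0.1476, p̂₂ = 401/3153 = 0.1272.
Pooled p̂ = (157+401)/(1064+3153) = 558/4217 = 0.1323.
SE = √(p̂(1−p̂)(1/n₁+1/n₂)) = √(0.1323·0.8677·0.00125701) = √(0.00014432) = 0.0120.
z = (0.1476 − 0.1272)/0.0120 = 0.0204/0.0120 = 1.70.
p-value = 2·P(Z > 1.696) ≈ 0.0899, so at α = 0.02 we fail to reject H₀.

z = 1.70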